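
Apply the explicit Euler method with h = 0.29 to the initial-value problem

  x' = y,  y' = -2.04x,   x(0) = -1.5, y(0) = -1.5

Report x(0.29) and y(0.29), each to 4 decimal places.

Euler on (x,y): x_{n+1} = x_n + h·x', y_{n+1} = y_n + h·y'.
0.000000: (-1.500000, -1.500000); f=(-1.500000, 3.060000) → (-1.935000, -0.612600)
(x(0.29), y(0.29)) ≈ (-1.9350, -0.6126)

-1.9350, -0.6126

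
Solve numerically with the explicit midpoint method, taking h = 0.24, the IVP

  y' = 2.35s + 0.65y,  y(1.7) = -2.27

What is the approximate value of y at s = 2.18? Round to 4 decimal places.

Midpoint: k1 = f(s_n, y_n); k2 = f(s_n + h/2, y_n + (h/2)·k1); y_{n+1} = y_n + h·k2.
s=1.700000, y=-2.270000:
  k1 = f(1.700000, -2.270000) = 2.519500
  k2 = f(1.820000, -1.967660) = 2.998021
  y ← -2.270000 + 0.24·2.998021 = -1.550475
s=1.940000, y=-1.550475:
  k1 = f(1.940000, -1.550475) = 3.551191
  k2 = f(2.060000, -1.124332) = 4.110184
  y ← -1.550475 + 0.24·4.110184 = -0.564031
y(2.18) ≈ -0.5640

-0.5640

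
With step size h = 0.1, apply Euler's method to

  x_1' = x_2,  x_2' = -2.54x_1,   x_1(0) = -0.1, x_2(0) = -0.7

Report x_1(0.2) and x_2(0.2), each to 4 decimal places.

Euler on (x_1,x_2): x_1_{n+1} = x_1_n + h·x_1', x_2_{n+1} = x_2_n + h·x_2'.
0.000000: (-0.100000, -0.700000); f=(-0.700000, 0.254000) → (-0.170000, -0.674600)
0.100000: (-0.170000, -0.674600); f=(-0.674600, 0.431800) → (-0.237460, -0.631420)
(x_1(0.2), x_2(0.2)) ≈ (-0.2375, -0.6314)

-0.2375, -0.6314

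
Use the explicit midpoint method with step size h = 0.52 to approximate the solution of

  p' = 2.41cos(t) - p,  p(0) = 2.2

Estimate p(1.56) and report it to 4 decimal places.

Midpoint: k1 = f(t_n, p_n); k2 = f(t_n + h/2, p_n + (h/2)·k1); p_{n+1} = p_n + h·k2.
t=0.000000, p=2.200000:
  k1 = f(0.000000, 2.200000) = 0.210000
  k2 = f(0.260000, 2.254600) = 0.074400
  p ← 2.200000 + 0.52·0.074400 = 2.238688
t=0.520000, p=2.238688:
  k1 = f(0.520000, 2.238688) = -0.147244
  k2 = f(0.780000, 2.200405) = -0.487103
  p ← 2.238688 + 0.52·(-0.487103) = 1.985394
t=1.040000, p=1.985394:
  k1 = f(1.040000, 1.985394) = -0.765404
  k2 = f(1.300000, 1.786389) = -1.141717
  p ← 1.985394 + 0.52·(-1.141717) = 1.391701
p(1.56) ≈ 1.3917

1.3917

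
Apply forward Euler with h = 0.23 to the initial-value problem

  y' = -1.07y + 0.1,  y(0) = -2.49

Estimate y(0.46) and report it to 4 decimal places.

-1.3749

Euler: y_{n+1} = y_n + h·f(t_n, y_n).
t=0.000000, y=-2.490000: f=2.764300 → y ← -2.490000 + 0.23·2.764300 = -1.854211
t=0.230000, y=-1.854211: f=2.084006 → y ← -1.854211 + 0.23·2.084006 = -1.374890
y(0.46) ≈ -1.3749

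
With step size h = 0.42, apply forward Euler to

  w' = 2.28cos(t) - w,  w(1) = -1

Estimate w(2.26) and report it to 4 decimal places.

-0.1923

Euler: w_{n+1} = w_n + h·f(t_n, w_n).
t=1.000000, w=-1.000000: f=2.231889 → w ← -1.000000 + 0.42·2.231889 = -0.062607
t=1.420000, w=-0.062607: f=0.405121 → w ← -0.062607 + 0.42·0.405121 = 0.107544
t=1.840000, w=0.107544: f=-0.713942 → w ← 0.107544 + 0.42·(-0.713942) = -0.192311
w(2.26) ≈ -0.1923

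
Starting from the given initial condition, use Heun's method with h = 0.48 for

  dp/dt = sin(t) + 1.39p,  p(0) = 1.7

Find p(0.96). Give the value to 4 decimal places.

6.6620

Heun: k1 = f(t_n, p_n); k2 = f(t_n + h, p_n + h·k1); p_{n+1} = p_n + (h/2)·(k1 + k2).
t=0.000000, p=1.700000:
  k1 = f(0.000000, 1.700000) = 2.363000
  k2 = f(0.480000, 2.834240) = 4.401373
  p ← 1.700000 + (0.48/2)·(2.363000 + 4.401373) = 3.323449
t=0.480000, p=3.323449:
  k1 = f(0.480000, 3.323449) = 5.081374
  k2 = f(0.960000, 5.762509) = 8.829079
  p ← 3.323449 + (0.48/2)·(5.081374 + 8.829079) = 6.661958
p(0.96) ≈ 6.6620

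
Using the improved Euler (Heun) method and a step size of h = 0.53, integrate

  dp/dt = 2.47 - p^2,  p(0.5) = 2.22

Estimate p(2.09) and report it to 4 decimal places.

1.7898

Heun: k1 = f(t_n, p_n); k2 = f(t_n + h, p_n + h·k1); p_{n+1} = p_n + (h/2)·(k1 + k2).
t=0.500000, p=2.220000:
  k1 = f(0.500000, 2.220000) = -2.458400
  k2 = f(1.030000, 0.917048) = 1.629023
  p ← 2.220000 + (0.53/2)·(-2.458400 + 1.629023) = 2.000215
t=1.030000, p=2.000215:
  k1 = f(1.030000, 2.000215) = -1.530860
  k2 = f(1.560000, 1.188859) = 1.056614
  p ← 2.000215 + (0.53/2)·(-1.530860 + 1.056614) = 1.874540
t=1.560000, p=1.874540:
  k1 = f(1.560000, 1.874540) = -1.043900
  k2 = f(2.090000, 1.321273) = 0.724237
  p ← 1.874540 + (0.53/2)·(-1.043900 + 0.724237) = 1.789829
p(2.09) ≈ 1.7898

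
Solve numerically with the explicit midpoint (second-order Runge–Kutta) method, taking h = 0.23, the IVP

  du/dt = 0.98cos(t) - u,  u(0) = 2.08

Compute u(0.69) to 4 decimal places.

1.4912

Midpoint: k1 = f(t_n, u_n); k2 = f(t_n + h/2, u_n + (h/2)·k1); u_{n+1} = u_n + h·k2.
t=0.000000, u=2.080000:
  k1 = f(0.000000, 2.080000) = -1.100000
  k2 = f(0.115000, 1.953500) = -0.979973
  u ← 2.080000 + 0.23·(-0.979973) = 1.854606
t=0.230000, u=1.854606:
  k1 = f(0.230000, 1.854606) = -0.900413
  k2 = f(0.345000, 1.751059) = -0.828805
  u ← 1.854606 + 0.23·(-0.828805) = 1.663981
t=0.460000, u=1.663981:
  k1 = f(0.460000, 1.663981) = -0.785850
  k2 = f(0.575000, 1.573608) = -0.751200
  u ← 1.663981 + 0.23·(-0.751200) = 1.491205
u(0.69) ≈ 1.4912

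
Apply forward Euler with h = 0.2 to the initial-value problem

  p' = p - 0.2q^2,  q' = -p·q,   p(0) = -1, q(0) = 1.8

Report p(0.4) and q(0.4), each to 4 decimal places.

-1.7821, 2.7344

Euler on (p,q): p_{n+1} = p_n + h·p', q_{n+1} = q_n + h·q'.
0.000000: (-1.000000, 1.800000); f=(-1.648000, 1.800000) → (-1.329600, 2.160000)
0.200000: (-1.329600, 2.160000); f=(-2.262720, 2.871936) → (-1.782144, 2.734387)
(p(0.4), q(0.4)) ≈ (-1.7821, 2.7344)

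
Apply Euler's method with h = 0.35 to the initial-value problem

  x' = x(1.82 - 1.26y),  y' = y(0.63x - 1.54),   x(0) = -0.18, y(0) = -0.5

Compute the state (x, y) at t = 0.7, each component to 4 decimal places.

Euler on (x,y): x_{n+1} = x_n + h·x', y_{n+1} = y_n + h·y'.
0.000000: (-0.180000, -0.500000); f=(-0.441000, 0.826700) → (-0.334350, -0.210655)
0.350000: (-0.334350, -0.210655); f=(-0.697262, 0.368781) → (-0.578392, -0.081582)
(x(0.7), y(0.7)) ≈ (-0.5784, -0.0816)

-0.5784, -0.0816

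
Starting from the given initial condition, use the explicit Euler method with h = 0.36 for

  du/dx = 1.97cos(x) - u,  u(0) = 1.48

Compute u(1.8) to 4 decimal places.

0.9767

Euler: u_{n+1} = u_n + h·f(x_n, u_n).
x=0.000000, u=1.480000: f=0.490000 → u ← 1.480000 + 0.36·0.490000 = 1.656400
x=0.360000, u=1.656400: f=0.187317 → u ← 1.656400 + 0.36·0.187317 = 1.723834
x=0.720000, u=1.723834: f=-0.242777 → u ← 1.723834 + 0.36·(-0.242777) = 1.636434
x=1.080000, u=1.636434: f=-0.707918 → u ← 1.636434 + 0.36·(-0.707918) = 1.381584
x=1.440000, u=1.381584: f=-1.124649 → u ← 1.381584 + 0.36·(-1.124649) = 0.976710
u(1.8) ≈ 0.9767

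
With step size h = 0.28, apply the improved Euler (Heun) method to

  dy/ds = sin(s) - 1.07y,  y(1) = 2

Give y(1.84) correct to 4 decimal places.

Heun: k1 = f(s_n, y_n); k2 = f(s_n + h, y_n + h·k1); y_{n+1} = y_n + (h/2)·(k1 + k2).
s=1.000000, y=2.000000:
  k1 = f(1.000000, 2.000000) = -1.298529
  k2 = f(1.280000, 1.636412) = -0.792945
  y ← 2.000000 + (0.28/2)·(-1.298529 + (-0.792945)) = 1.707194
s=1.280000, y=1.707194:
  k1 = f(1.280000, 1.707194) = -0.868681
  k2 = f(1.560000, 1.463963) = -0.566499
  y ← 1.707194 + (0.28/2)·(-0.868681 + (-0.566499)) = 1.506268
s=1.560000, y=1.506268:
  k1 = f(1.560000, 1.506268) = -0.611766
  k2 = f(1.840000, 1.334974) = -0.464439
  y ← 1.506268 + (0.28/2)·(-0.611766 + (-0.464439)) = 1.355600
y(1.84) ≈ 1.3556

1.3556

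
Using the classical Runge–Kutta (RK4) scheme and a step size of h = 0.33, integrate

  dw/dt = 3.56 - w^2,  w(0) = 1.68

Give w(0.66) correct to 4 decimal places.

1.8664

RK4: k1 = f(t_n, w_n); k2 = f(t_n + h/2, w_n + (h/2)·k1); k3 = f(t_n + h/2, w_n + (h/2)·k2); k4 = f(t_n + h, w_n + h·k3); w_{n+1} = w_n + (h/6)·(k1 + 2k2 + 2k3 + k4).
t=0.000000, w=1.680000:
  k1 = f(0.000000, 1.680000) = 0.737600
  k2 = f(0.165000, 1.801704) = 0.313863
  k3 = f(0.165000, 1.731787) = 0.560913
  k4 = f(0.330000, 1.865101) = 0.081398
  w ← 1.680000 + (0.33/6)·(k1 + 2k2 + 2k3 + k4) = 1.821270
t=0.330000, w=1.821270:
  k1 = f(0.330000, 1.821270) = 0.242975
  k2 = f(0.495000, 1.861361) = 0.095335
  k3 = f(0.495000, 1.837000) = 0.185429
  k4 = f(0.660000, 1.882462) = 0.016337
  w ← 1.821270 + (0.33/6)·(k1 + 2k2 + 2k3 + k4) = 1.866416
w(0.66) ≈ 1.8664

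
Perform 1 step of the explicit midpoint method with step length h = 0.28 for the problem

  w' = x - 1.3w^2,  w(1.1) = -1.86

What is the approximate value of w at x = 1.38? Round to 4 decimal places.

Midpoint: k1 = f(x_n, w_n); k2 = f(x_n + h/2, w_n + (h/2)·k1); w_{n+1} = w_n + h·k2.
x=1.100000, w=-1.860000:
  k1 = f(1.100000, -1.860000) = -3.397480
  k2 = f(1.240000, -2.335647) = -5.851822
  w ← -1.860000 + 0.28·(-5.851822) = -3.498510
w(1.38) ≈ -3.4985

-3.4985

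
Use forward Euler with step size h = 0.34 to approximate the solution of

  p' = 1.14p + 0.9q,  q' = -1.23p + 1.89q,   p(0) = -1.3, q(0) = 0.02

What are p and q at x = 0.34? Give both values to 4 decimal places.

-1.7978, 0.5765

Euler on (p,q): p_{n+1} = p_n + h·p', q_{n+1} = q_n + h·q'.
0.000000: (-1.300000, 0.020000); f=(-1.464000, 1.636800) → (-1.797760, 0.576512)
(p(0.34), q(0.34)) ≈ (-1.7978, 0.5765)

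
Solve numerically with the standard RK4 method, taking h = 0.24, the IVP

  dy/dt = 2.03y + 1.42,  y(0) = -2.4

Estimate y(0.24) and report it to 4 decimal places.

RK4: k1 = f(t_n, y_n); k2 = f(t_n + h/2, y_n + (h/2)·k1); k3 = f(t_n + h/2, y_n + (h/2)·k2); k4 = f(t_n + h, y_n + h·k3); y_{n+1} = y_n + (h/6)·(k1 + 2k2 + 2k3 + k4).
t=0.000000, y=-2.400000:
  k1 = f(0.000000, -2.400000) = -3.452000
  k2 = f(0.120000, -2.814240) = -4.292907
  k3 = f(0.120000, -2.915149) = -4.497752
  k4 = f(0.240000, -3.479461) = -5.643305
  y ← -2.400000 + (0.24/6)·(k1 + 2k2 + 2k3 + k4) = -3.467065
y(0.24) ≈ -3.4671

-3.4671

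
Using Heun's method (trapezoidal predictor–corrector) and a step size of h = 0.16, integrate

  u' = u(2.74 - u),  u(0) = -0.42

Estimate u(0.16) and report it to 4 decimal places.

Heun: k1 = f(x_n, u_n); k2 = f(x_n + h, u_n + h·k1); u_{n+1} = u_n + (h/2)·(k1 + k2).
x=0.000000, u=-0.420000:
  k1 = f(0.000000, -0.420000) = -1.327200
  k2 = f(0.160000, -0.632352) = -2.132514
  u ← -0.420000 + (0.16/2)·(-1.327200 + (-2.132514)) = -0.696777
u(0.16) ≈ -0.6968

-0.6968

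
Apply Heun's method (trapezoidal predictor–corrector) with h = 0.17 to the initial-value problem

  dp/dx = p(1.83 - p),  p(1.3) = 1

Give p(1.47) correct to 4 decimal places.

1.1374

Heun: k1 = f(x_n, p_n); k2 = f(x_n + h, p_n + h·k1); p_{n+1} = p_n + (h/2)·(k1 + k2).
x=1.300000, p=1.000000:
  k1 = f(1.300000, 1.000000) = 0.830000
  k2 = f(1.470000, 1.141100) = 0.786104
  p ← 1.000000 + (0.17/2)·(0.830000 + 0.786104) = 1.137369
p(1.47) ≈ 1.1374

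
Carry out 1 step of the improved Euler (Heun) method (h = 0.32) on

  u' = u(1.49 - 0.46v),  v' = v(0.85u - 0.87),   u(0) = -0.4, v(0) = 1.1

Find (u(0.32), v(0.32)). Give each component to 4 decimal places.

-0.5623, 0.7450

Heun on (u,v): k1 = f(t_n, state_n); k2 = f(t_n + h, state_n + h·k1); state_{n+1} = state_n + (h/2)·(k1 + k2).
0.000000: (-0.400000, 1.100000)
  k1 = (-0.393600, -1.331000)
  predictor → (-0.525952, 0.674080)
  k2 = (-0.620583, -0.887803)
  → (-0.562269, 0.744991)
(u(0.32), v(0.32)) ≈ (-0.5623, 0.7450)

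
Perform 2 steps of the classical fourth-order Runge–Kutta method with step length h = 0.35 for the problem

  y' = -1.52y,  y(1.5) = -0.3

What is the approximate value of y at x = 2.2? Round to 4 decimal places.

RK4: k1 = f(x_n, y_n); k2 = f(x_n + h/2, y_n + (h/2)·k1); k3 = f(x_n + h/2, y_n + (h/2)·k2); k4 = f(x_n + h, y_n + h·k3); y_{n+1} = y_n + (h/6)·(k1 + 2k2 + 2k3 + k4).
x=1.500000, y=-0.300000:
  k1 = f(1.500000, -0.300000) = 0.456000
  k2 = f(1.675000, -0.220200) = 0.334704
  k3 = f(1.675000, -0.241427) = 0.366969
  k4 = f(1.850000, -0.171561) = 0.260773
  y ← -0.300000 + (0.35/6)·(k1 + 2k2 + 2k3 + k4) = -0.176326
x=1.850000, y=-0.176326:
  k1 = f(1.850000, -0.176326) = 0.268016
  k2 = f(2.025000, -0.129424) = 0.196724
  k3 = f(2.025000, -0.141900) = 0.215688
  k4 = f(2.200000, -0.100836) = 0.153270
  y ← -0.176326 + (0.35/6)·(k1 + 2k2 + 2k3 + k4) = -0.103637
y(2.2) ≈ -0.1036

-0.1036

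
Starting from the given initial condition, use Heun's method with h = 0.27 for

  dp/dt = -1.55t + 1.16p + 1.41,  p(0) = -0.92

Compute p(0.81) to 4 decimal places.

Heun: k1 = f(t_n, p_n); k2 = f(t_n + h, p_n + h·k1); p_{n+1} = p_n + (h/2)·(k1 + k2).
t=0.000000, p=-0.920000:
  k1 = f(0.000000, -0.920000) = 0.342800
  k2 = f(0.270000, -0.827444) = 0.031665
  p ← -0.920000 + (0.27/2)·(0.342800 + 0.031665) = -0.869447
t=0.270000, p=-0.869447:
  k1 = f(0.270000, -0.869447) = -0.017059
  k2 = f(0.540000, -0.874053) = -0.440902
  p ← -0.869447 + (0.27/2)·(-0.017059 + (-0.440902)) = -0.931272
t=0.540000, p=-0.931272:
  k1 = f(0.540000, -0.931272) = -0.507275
  k2 = f(0.810000, -1.068236) = -1.084654
  p ← -0.931272 + (0.27/2)·(-0.507275 + (-1.084654)) = -1.146182
p(0.81) ≈ -1.1462

-1.1462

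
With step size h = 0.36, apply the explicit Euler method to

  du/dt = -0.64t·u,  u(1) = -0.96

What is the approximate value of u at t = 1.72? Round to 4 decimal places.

-0.5073

Euler: u_{n+1} = u_n + h·f(t_n, u_n).
t=1.000000, u=-0.960000: f=0.614400 → u ← -0.960000 + 0.36·0.614400 = -0.738816
t=1.360000, u=-0.738816: f=0.643065 → u ← -0.738816 + 0.36·0.643065 = -0.507312
u(1.72) ≈ -0.5073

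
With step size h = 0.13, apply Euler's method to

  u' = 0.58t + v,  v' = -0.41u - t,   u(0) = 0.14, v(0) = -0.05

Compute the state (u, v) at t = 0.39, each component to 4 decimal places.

0.1448, -0.1225

Euler on (u,v): u_{n+1} = u_n + h·u', v_{n+1} = v_n + h·v'.
0.000000: (0.140000, -0.050000); f=(-0.050000, -0.057400) → (0.133500, -0.057462)
0.130000: (0.133500, -0.057462); f=(0.017938, -0.184735) → (0.135832, -0.081478)
0.260000: (0.135832, -0.081478); f=(0.069322, -0.315691) → (0.144844, -0.122517)
(u(0.39), v(0.39)) ≈ (0.1448, -0.1225)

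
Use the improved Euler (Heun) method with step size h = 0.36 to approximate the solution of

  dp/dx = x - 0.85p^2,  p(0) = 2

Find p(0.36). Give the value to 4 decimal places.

1.3607

Heun: k1 = f(x_n, p_n); k2 = f(x_n + h, p_n + h·k1); p_{n+1} = p_n + (h/2)·(k1 + k2).
x=0.000000, p=2.000000:
  k1 = f(0.000000, 2.000000) = -3.400000
  k2 = f(0.360000, 0.776000) = -0.151850
  p ← 2.000000 + (0.36/2)·(-3.400000 + (-0.151850)) = 1.360667
p(0.36) ≈ 1.3607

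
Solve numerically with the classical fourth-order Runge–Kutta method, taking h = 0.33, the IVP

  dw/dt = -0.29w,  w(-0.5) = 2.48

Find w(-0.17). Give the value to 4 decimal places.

2.2537

RK4: k1 = f(t_n, w_n); k2 = f(t_n + h/2, w_n + (h/2)·k1); k3 = f(t_n + h/2, w_n + (h/2)·k2); k4 = f(t_n + h, w_n + h·k3); w_{n+1} = w_n + (h/6)·(k1 + 2k2 + 2k3 + k4).
t=-0.500000, w=2.480000:
  k1 = f(-0.500000, 2.480000) = -0.719200
  k2 = f(-0.335000, 2.361332) = -0.684786
  k3 = f(-0.335000, 2.367010) = -0.686433
  k4 = f(-0.170000, 2.253477) = -0.653508
  w ← 2.480000 + (0.33/6)·(k1 + 2k2 + 2k3 + k4) = 2.253667
w(-0.17) ≈ 2.2537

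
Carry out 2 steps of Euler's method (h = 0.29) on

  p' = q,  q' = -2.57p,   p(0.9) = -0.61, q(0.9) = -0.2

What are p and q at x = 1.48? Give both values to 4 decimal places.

Euler on (p,q): p_{n+1} = p_n + h·p', q_{n+1} = q_n + h·q'.
0.900000: (-0.610000, -0.200000); f=(-0.200000, 1.567700) → (-0.668000, 0.254633)
1.190000: (-0.668000, 0.254633); f=(0.254633, 1.716760) → (-0.594156, 0.752493)
(p(1.48), q(1.48)) ≈ (-0.5942, 0.7525)

-0.5942, 0.7525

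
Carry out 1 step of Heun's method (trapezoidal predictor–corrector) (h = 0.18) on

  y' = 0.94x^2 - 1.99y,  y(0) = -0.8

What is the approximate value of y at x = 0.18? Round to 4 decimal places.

Heun: k1 = f(x_n, y_n); k2 = f(x_n + h, y_n + h·k1); y_{n+1} = y_n + (h/2)·(k1 + k2).
x=0.000000, y=-0.800000:
  k1 = f(0.000000, -0.800000) = 1.592000
  k2 = f(0.180000, -0.513440) = 1.052202
  y ← -0.800000 + (0.18/2)·(1.592000 + 1.052202) = -0.562022
y(0.18) ≈ -0.5620

-0.5620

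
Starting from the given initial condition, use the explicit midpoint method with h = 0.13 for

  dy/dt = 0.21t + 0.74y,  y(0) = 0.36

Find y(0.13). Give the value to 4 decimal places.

Midpoint: k1 = f(t_n, y_n); k2 = f(t_n + h/2, y_n + (h/2)·k1); y_{n+1} = y_n + h·k2.
t=0.000000, y=0.360000:
  k1 = f(0.000000, 0.360000) = 0.266400
  k2 = f(0.065000, 0.377316) = 0.292864
  y ← 0.360000 + 0.13·0.292864 = 0.398072
y(0.13) ≈ 0.3981

0.3981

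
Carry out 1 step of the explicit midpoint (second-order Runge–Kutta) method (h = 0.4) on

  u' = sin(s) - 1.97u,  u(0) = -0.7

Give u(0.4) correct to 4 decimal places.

-0.2863

Midpoint: k1 = f(s_n, u_n); k2 = f(s_n + h/2, u_n + (h/2)·k1); u_{n+1} = u_n + h·k2.
s=0.000000, u=-0.700000:
  k1 = f(0.000000, -0.700000) = 1.379000
  k2 = f(0.200000, -0.424200) = 1.034343
  u ← -0.700000 + 0.4·1.034343 = -0.286263
u(0.4) ≈ -0.2863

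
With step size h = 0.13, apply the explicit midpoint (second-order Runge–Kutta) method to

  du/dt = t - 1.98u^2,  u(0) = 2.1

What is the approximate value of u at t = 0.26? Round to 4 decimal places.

Midpoint: k1 = f(t_n, u_n); k2 = f(t_n + h/2, u_n + (h/2)·k1); u_{n+1} = u_n + h·k2.
t=0.000000, u=2.100000:
  k1 = f(0.000000, 2.100000) = -8.731800
  k2 = f(0.065000, 1.532433) = -4.584735
  u ← 2.100000 + 0.13·(-4.584735) = 1.503984
t=0.130000, u=1.503984:
  k1 = f(0.130000, 1.503984) = -4.348699
  k2 = f(0.195000, 1.221319) = -2.758408
  u ← 1.503984 + 0.13·(-2.758408) = 1.145391
u(0.26) ≈ 1.1454

1.1454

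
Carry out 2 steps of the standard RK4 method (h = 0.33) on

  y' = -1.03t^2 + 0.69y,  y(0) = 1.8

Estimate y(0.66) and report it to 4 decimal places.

2.7272

RK4: k1 = f(t_n, y_n); k2 = f(t_n + h/2, y_n + (h/2)·k1); k3 = f(t_n + h/2, y_n + (h/2)·k2); k4 = f(t_n + h, y_n + h·k3); y_{n+1} = y_n + (h/6)·(k1 + 2k2 + 2k3 + k4).
t=0.000000, y=1.800000:
  k1 = f(0.000000, 1.800000) = 1.242000
  k2 = f(0.165000, 2.004930) = 1.355360
  k3 = f(0.165000, 2.023634) = 1.368266
  k4 = f(0.330000, 2.251528) = 1.441387
  y ← 1.800000 + (0.33/6)·(k1 + 2k2 + 2k3 + k4) = 2.247185
t=0.330000, y=2.247185:
  k1 = f(0.330000, 2.247185) = 1.438391
  k2 = f(0.495000, 2.484520) = 1.461943
  k3 = f(0.495000, 2.488406) = 1.464624
  k4 = f(0.660000, 2.730511) = 1.435385
  y ← 2.247185 + (0.33/6)·(k1 + 2k2 + 2k3 + k4) = 2.727165
y(0.66) ≈ 2.7272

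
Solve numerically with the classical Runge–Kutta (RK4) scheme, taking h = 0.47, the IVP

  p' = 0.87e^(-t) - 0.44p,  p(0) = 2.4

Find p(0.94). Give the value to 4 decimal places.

2.0075

RK4: k1 = f(t_n, p_n); k2 = f(t_n + h/2, p_n + (h/2)·k1); k3 = f(t_n + h/2, p_n + (h/2)·k2); k4 = f(t_n + h, p_n + h·k3); p_{n+1} = p_n + (h/6)·(k1 + 2k2 + 2k3 + k4).
t=0.000000, p=2.400000:
  k1 = f(0.000000, 2.400000) = -0.186000
  k2 = f(0.235000, 2.356290) = -0.348971
  k3 = f(0.235000, 2.317992) = -0.332120
  k4 = f(0.470000, 2.243904) = -0.443566
  p ← 2.400000 + (0.47/6)·(k1 + 2k2 + 2k3 + k4) = 2.243980
t=0.470000, p=2.243980:
  k1 = f(0.470000, 2.243980) = -0.443599
  k2 = f(0.705000, 2.139734) = -0.511609
  k3 = f(0.705000, 2.123752) = -0.504576
  k4 = f(0.940000, 2.006829) = -0.543159
  p ← 2.243980 + (0.47/6)·(k1 + 2k2 + 2k3 + k4) = 2.007482
p(0.94) ≈ 2.0075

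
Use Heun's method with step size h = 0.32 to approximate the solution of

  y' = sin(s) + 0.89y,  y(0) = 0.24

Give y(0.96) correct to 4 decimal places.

Heun: k1 = f(s_n, y_n); k2 = f(s_n + h, y_n + h·k1); y_{n+1} = y_n + (h/2)·(k1 + k2).
s=0.000000, y=0.240000:
  k1 = f(0.000000, 0.240000) = 0.213600
  k2 = f(0.320000, 0.308352) = 0.589000
  y ← 0.240000 + (0.32/2)·(0.213600 + 0.589000) = 0.368416
s=0.320000, y=0.368416:
  k1 = f(0.320000, 0.368416) = 0.642457
  k2 = f(0.640000, 0.574002) = 1.108057
  y ← 0.368416 + (0.32/2)·(0.642457 + 1.108057) = 0.648498
s=0.640000, y=0.648498:
  k1 = f(0.640000, 0.648498) = 1.174359
  k2 = f(0.960000, 1.024293) = 1.730812
  y ← 0.648498 + (0.32/2)·(1.174359 + 1.730812) = 1.113326
y(0.96) ≈ 1.1133

1.1133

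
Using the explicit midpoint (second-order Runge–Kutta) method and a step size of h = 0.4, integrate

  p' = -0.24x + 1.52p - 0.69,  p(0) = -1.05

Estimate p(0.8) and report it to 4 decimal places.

Midpoint: k1 = f(x_n, p_n); k2 = f(x_n + h/2, p_n + (h/2)·k1); p_{n+1} = p_n + h·k2.
x=0.000000, p=-1.050000:
  k1 = f(0.000000, -1.050000) = -2.286000
  k2 = f(0.200000, -1.507200) = -3.028944
  p ← -1.050000 + 0.4·(-3.028944) = -2.261578
x=0.400000, p=-2.261578:
  k1 = f(0.400000, -2.261578) = -4.223598
  k2 = f(0.600000, -3.106297) = -5.555572
  p ← -2.261578 + 0.4·(-5.555572) = -4.483806
p(0.8) ≈ -4.4838

-4.4838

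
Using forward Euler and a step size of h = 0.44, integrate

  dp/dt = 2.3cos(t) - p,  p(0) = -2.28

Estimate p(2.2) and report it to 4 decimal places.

Euler: p_{n+1} = p_n + h·f(t_n, p_n).
t=0.000000, p=-2.280000: f=4.580000 → p ← -2.280000 + 0.44·4.580000 = -0.264800
t=0.440000, p=-0.264800: f=2.345729 → p ← -0.264800 + 0.44·2.345729 = 0.767321
t=0.880000, p=0.767321: f=0.698127 → p ← 0.767321 + 0.44·0.698127 = 1.074497
t=1.320000, p=1.074497: f=-0.503693 → p ← 1.074497 + 0.44·(-0.503693) = 0.852872
t=1.760000, p=0.852872: f=-1.285448 → p ← 0.852872 + 0.44·(-1.285448) = 0.287274
p(2.2) ≈ 0.2873

0.2873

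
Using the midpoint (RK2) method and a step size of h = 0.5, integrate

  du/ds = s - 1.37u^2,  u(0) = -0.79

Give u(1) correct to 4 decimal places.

-3.3478

Midpoint: k1 = f(s_n, u_n); k2 = f(s_n + h/2, u_n + (h/2)·k1); u_{n+1} = u_n + h·k2.
s=0.000000, u=-0.790000:
  k1 = f(0.000000, -0.790000) = -0.855017
  k2 = f(0.250000, -1.003754) = -1.130306
  u ← -0.790000 + 0.5·(-1.130306) = -1.355153
s=0.500000, u=-1.355153:
  k1 = f(0.500000, -1.355153) = -2.015922
  k2 = f(0.750000, -1.859134) = -3.985237
  u ← -1.355153 + 0.5·(-3.985237) = -3.347772
u(1) ≈ -3.3478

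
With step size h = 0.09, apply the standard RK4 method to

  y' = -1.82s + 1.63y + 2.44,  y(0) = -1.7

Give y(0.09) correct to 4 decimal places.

RK4: k1 = f(s_n, y_n); k2 = f(s_n + h/2, y_n + (h/2)·k1); k3 = f(s_n + h/2, y_n + (h/2)·k2); k4 = f(s_n + h, y_n + h·k3); y_{n+1} = y_n + (h/6)·(k1 + 2k2 + 2k3 + k4).
s=0.000000, y=-1.700000:
  k1 = f(0.000000, -1.700000) = -0.331000
  k2 = f(0.045000, -1.714895) = -0.437179
  k3 = f(0.045000, -1.719673) = -0.444967
  k4 = f(0.090000, -1.740047) = -0.560077
  y ← -1.700000 + (0.09/6)·(k1 + 2k2 + 2k3 + k4) = -1.739831
y(0.09) ≈ -1.7398

-1.7398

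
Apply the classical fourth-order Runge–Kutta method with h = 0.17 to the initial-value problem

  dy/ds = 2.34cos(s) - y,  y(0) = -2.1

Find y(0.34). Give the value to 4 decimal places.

-0.8343

RK4: k1 = f(s_n, y_n); k2 = f(s_n + h/2, y_n + (h/2)·k1); k3 = f(s_n + h/2, y_n + (h/2)·k2); k4 = f(s_n + h, y_n + h·k3); y_{n+1} = y_n + (h/6)·(k1 + 2k2 + 2k3 + k4).
s=0.000000, y=-2.100000:
  k1 = f(0.000000, -2.100000) = 4.440000
  k2 = f(0.085000, -1.722600) = 4.054152
  k3 = f(0.085000, -1.755397) = 4.086949
  k4 = f(0.170000, -1.405219) = 3.711487
  y ← -2.100000 + (0.17/6)·(k1 + 2k2 + 2k3 + k4) = -1.407712
s=0.170000, y=-1.407712:
  k1 = f(0.170000, -1.407712) = 3.713981
  k2 = f(0.255000, -1.092024) = 3.356356
  k3 = f(0.255000, -1.122422) = 3.386754
  k4 = f(0.340000, -0.831964) = 3.038010
  y ← -1.407712 + (0.17/6)·(k1 + 2k2 + 2k3 + k4) = -0.834296
y(0.34) ≈ -0.8343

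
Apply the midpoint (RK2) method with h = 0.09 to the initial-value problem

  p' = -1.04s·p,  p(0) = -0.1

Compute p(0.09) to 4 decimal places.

Midpoint: k1 = f(s_n, p_n); k2 = f(s_n + h/2, p_n + (h/2)·k1); p_{n+1} = p_n + h·k2.
s=0.000000, p=-0.100000:
  k1 = f(0.000000, -0.100000) = 0.000000
  k2 = f(0.045000, -0.100000) = 0.004680
  p ← -0.100000 + 0.09·0.004680 = -0.099579
p(0.09) ≈ -0.0996

-0.0996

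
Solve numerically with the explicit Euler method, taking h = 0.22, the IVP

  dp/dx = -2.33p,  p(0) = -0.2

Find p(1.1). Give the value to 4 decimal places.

-0.0055

Euler: p_{n+1} = p_n + h·f(x_n, p_n).
x=0.000000, p=-0.200000: f=0.466000 → p ← -0.200000 + 0.22·0.466000 = -0.097480
x=0.220000, p=-0.097480: f=0.227128 → p ← -0.097480 + 0.22·0.227128 = -0.047512
x=0.440000, p=-0.047512: f=0.110702 → p ← -0.047512 + 0.22·0.110702 = -0.023157
x=0.660000, p=-0.023157: f=0.053956 → p ← -0.023157 + 0.22·0.053956 = -0.011287
x=0.880000, p=-0.011287: f=0.026298 → p ← -0.011287 + 0.22·0.026298 = -0.005501
p(1.1) ≈ -0.0055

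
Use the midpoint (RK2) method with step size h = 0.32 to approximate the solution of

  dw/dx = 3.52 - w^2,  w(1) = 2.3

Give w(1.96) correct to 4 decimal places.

Midpoint: k1 = f(x_n, w_n); k2 = f(x_n + h/2, w_n + (h/2)·k1); w_{n+1} = w_n + h·k2.
x=1.000000, w=2.300000:
  k1 = f(1.000000, 2.300000) = -1.770000
  k2 = f(1.160000, 2.016800) = -0.547482
  w ← 2.300000 + 0.32·(-0.547482) = 2.124806
x=1.320000, w=2.124806:
  k1 = f(1.320000, 2.124806) = -0.994799
  k2 = f(1.480000, 1.965638) = -0.343732
  w ← 2.124806 + 0.32·(-0.343732) = 2.014811
x=1.640000, w=2.014811:
  k1 = f(1.640000, 2.014811) = -0.539465
  k2 = f(1.800000, 1.928497) = -0.199101
  w ← 2.014811 + 0.32·(-0.199101) = 1.951099
w(1.96) ≈ 1.9511

1.9511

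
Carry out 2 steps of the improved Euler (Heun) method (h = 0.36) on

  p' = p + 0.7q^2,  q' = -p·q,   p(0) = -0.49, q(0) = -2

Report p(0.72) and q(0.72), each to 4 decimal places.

Heun on (p,q): k1 = f(s_n, state_n); k2 = f(s_n + h, state_n + h·k1); state_{n+1} = state_n + (h/2)·(k1 + k2).
0.000000: (-0.490000, -2.000000)
  k1 = (2.310000, -0.980000)
  predictor → (0.341600, -2.352800)
  k2 = (4.216567, 0.803716)
  → (0.684782, -2.031731)
0.360000: (0.684782, -2.031731)
  k1 = (3.574334, 1.391293)
  predictor → (1.971542, -1.530866)
  k2 = (3.612027, 3.018166)
  → (1.978327, -1.238028)
(p(0.72), q(0.72)) ≈ (1.9783, -1.2380)

1.9783, -1.2380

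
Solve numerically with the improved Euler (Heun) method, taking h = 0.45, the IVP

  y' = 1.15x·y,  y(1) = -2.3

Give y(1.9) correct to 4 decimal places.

Heun: k1 = f(x_n, y_n); k2 = f(x_n + h, y_n + h·k1); y_{n+1} = y_n + (h/2)·(k1 + k2).
x=1.000000, y=-2.300000:
  k1 = f(1.000000, -2.300000) = -2.645000
  k2 = f(1.450000, -3.490250) = -5.819992
  y ← -2.300000 + (0.45/2)·(-2.645000 + (-5.819992)) = -4.204623
x=1.450000, y=-4.204623:
  k1 = f(1.450000, -4.204623) = -7.011209
  k2 = f(1.900000, -7.359667) = -16.080873
  y ← -4.204623 + (0.45/2)·(-7.011209 + (-16.080873)) = -9.400342
y(1.9) ≈ -9.4003

-9.4003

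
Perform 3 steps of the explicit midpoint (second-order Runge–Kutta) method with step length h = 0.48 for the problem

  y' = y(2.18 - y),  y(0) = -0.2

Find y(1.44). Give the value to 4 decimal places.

-14.1347

Midpoint: k1 = f(x_n, y_n); k2 = f(x_n + h/2, y_n + (h/2)·k1); y_{n+1} = y_n + h·k2.
x=0.000000, y=-0.200000:
  k1 = f(0.000000, -0.200000) = -0.476000
  k2 = f(0.240000, -0.314240) = -0.783790
  y ← -0.200000 + 0.48·(-0.783790) = -0.576219
x=0.480000, y=-0.576219:
  k1 = f(0.480000, -0.576219) = -1.588186
  k2 = f(0.720000, -0.957384) = -3.003681
  y ← -0.576219 + 0.48·(-3.003681) = -2.017986
x=0.960000, y=-2.017986:
  k1 = f(0.960000, -2.017986) = -8.471477
  k2 = f(1.200000, -4.051141) = -25.243226
  y ← -2.017986 + 0.48·(-25.243226) = -14.134735
y(1.44) ≈ -14.1347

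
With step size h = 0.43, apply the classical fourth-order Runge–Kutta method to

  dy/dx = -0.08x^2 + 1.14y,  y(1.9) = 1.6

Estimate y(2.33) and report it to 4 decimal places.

2.4159

RK4: k1 = f(x_n, y_n); k2 = f(x_n + h/2, y_n + (h/2)·k1); k3 = f(x_n + h/2, y_n + (h/2)·k2); k4 = f(x_n + h, y_n + h·k3); y_{n+1} = y_n + (h/6)·(k1 + 2k2 + 2k3 + k4).
x=1.900000, y=1.600000:
  k1 = f(1.900000, 1.600000) = 1.535200
  k2 = f(2.115000, 1.930068) = 1.842420
  k3 = f(2.115000, 1.996120) = 1.917719
  k4 = f(2.330000, 2.424619) = 2.329754
  y ← 1.600000 + (0.43/6)·(k1 + 2k2 + 2k3 + k4) = 2.415942
y(2.33) ≈ 2.4159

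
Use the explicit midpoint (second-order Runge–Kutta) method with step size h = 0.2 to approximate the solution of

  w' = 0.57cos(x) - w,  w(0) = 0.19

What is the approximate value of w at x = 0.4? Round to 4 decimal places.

Midpoint: k1 = f(x_n, w_n); k2 = f(x_n + h/2, w_n + (h/2)·k1); w_{n+1} = w_n + h·k2.
x=0.000000, w=0.190000:
  k1 = f(0.000000, 0.190000) = 0.380000
  k2 = f(0.100000, 0.228000) = 0.339152
  w ← 0.190000 + 0.2·0.339152 = 0.257830
x=0.200000, w=0.257830:
  k1 = f(0.200000, 0.257830) = 0.300807
  k2 = f(0.300000, 0.287911) = 0.256631
  w ← 0.257830 + 0.2·0.256631 = 0.309157
w(0.4) ≈ 0.3092

0.3092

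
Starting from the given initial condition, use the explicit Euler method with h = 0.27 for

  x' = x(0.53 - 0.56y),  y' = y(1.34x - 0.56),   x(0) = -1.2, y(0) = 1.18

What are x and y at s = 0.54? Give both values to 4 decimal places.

-1.2376, 0.2104

Euler on (x,y): x_{n+1} = x_n + h·x', y_{n+1} = y_n + h·y'.
0.000000: (-1.200000, 1.180000); f=(0.156960, -2.558240) → (-1.157621, 0.489275)
0.270000: (-1.157621, 0.489275); f=(-0.296358, -1.032964) → (-1.237637, 0.210375)
(x(0.54), y(0.54)) ≈ (-1.2376, 0.2104)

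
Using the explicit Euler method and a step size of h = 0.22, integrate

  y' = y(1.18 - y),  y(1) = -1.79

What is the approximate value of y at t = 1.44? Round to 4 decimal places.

Euler: y_{n+1} = y_n + h·f(t_n, y_n).
t=1.000000, y=-1.790000: f=-5.316300 → y ← -1.790000 + 0.22·(-5.316300) = -2.959586
t=1.220000, y=-2.959586: f=-12.251461 → y ← -2.959586 + 0.22·(-12.251461) = -5.654907
y(1.44) ≈ -5.6549

-5.6549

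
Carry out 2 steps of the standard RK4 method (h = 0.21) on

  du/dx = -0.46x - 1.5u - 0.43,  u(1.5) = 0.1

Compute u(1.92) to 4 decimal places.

-0.3290

RK4: k1 = f(x_n, u_n); k2 = f(x_n + h/2, u_n + (h/2)·k1); k3 = f(x_n + h/2, u_n + (h/2)·k2); k4 = f(x_n + h, u_n + h·k3); u_{n+1} = u_n + (h/6)·(k1 + 2k2 + 2k3 + k4).
x=1.500000, u=0.100000:
  k1 = f(1.500000, 0.100000) = -1.270000
  k2 = f(1.605000, -0.033350) = -1.118275
  k3 = f(1.605000, -0.017419) = -1.142172
  k4 = f(1.710000, -0.139856) = -1.006816
  u ← 0.100000 + (0.21/6)·(k1 + 2k2 + 2k3 + k4) = -0.137920
x=1.710000, u=-0.137920:
  k1 = f(1.710000, -0.137920) = -1.009720
  k2 = f(1.815000, -0.243940) = -0.898989
  k3 = f(1.815000, -0.232314) = -0.916429
  k4 = f(1.920000, -0.330370) = -0.817645
  u ← -0.137920 + (0.21/6)·(k1 + 2k2 + 2k3 + k4) = -0.328957
u(1.92) ≈ -0.3290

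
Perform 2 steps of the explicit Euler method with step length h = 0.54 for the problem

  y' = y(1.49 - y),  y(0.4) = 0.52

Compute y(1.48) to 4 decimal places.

1.0909

Euler: y_{n+1} = y_n + h·f(t_n, y_n).
t=0.400000, y=0.520000: f=0.504400 → y ← 0.520000 + 0.54·0.504400 = 0.792376
t=0.940000, y=0.792376: f=0.552781 → y ← 0.792376 + 0.54·0.552781 = 1.090877
y(1.48) ≈ 1.0909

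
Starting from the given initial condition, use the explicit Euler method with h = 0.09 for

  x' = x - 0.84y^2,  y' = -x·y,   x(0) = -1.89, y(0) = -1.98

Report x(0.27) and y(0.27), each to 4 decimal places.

Euler on (x,y): x_{n+1} = x_n + h·x', y_{n+1} = y_n + h·y'.
0.000000: (-1.890000, -1.980000); f=(-5.183136, -3.742200) → (-2.356482, -2.316798)
0.090000: (-2.356482, -2.316798); f=(-6.865227, -5.459493) → (-2.974353, -2.808152)
0.180000: (-2.974353, -2.808152); f=(-9.598357, -8.352436) → (-3.838205, -3.559872)
(x(0.27), y(0.27)) ≈ (-3.8382, -3.5599)

-3.8382, -3.5599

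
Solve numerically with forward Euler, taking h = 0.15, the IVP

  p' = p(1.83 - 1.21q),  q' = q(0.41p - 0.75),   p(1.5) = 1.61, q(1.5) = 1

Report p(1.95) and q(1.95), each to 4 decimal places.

Euler on (p,q): p_{n+1} = p_n + h·p', q_{n+1} = q_n + h·q'.
1.500000: (1.610000, 1.000000); f=(0.998200, -0.089900) → (1.759730, 0.986515)
1.650000: (1.759730, 0.986515); f=(1.119746, -0.028126) → (1.927692, 0.982296)
1.800000: (1.927692, 0.982296); f=(1.236464, 0.039639) → (2.113161, 0.988242)
(p(1.95), q(1.95)) ≈ (2.1132, 0.9882)

2.1132, 0.9882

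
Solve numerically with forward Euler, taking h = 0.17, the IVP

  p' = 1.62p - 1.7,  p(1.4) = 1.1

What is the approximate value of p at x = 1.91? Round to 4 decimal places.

Euler: p_{n+1} = p_n + h·f(x_n, p_n).
x=1.400000, p=1.100000: f=0.082000 → p ← 1.100000 + 0.17·0.082000 = 1.113940
x=1.570000, p=1.113940: f=0.104583 → p ← 1.113940 + 0.17·0.104583 = 1.131719
x=1.740000, p=1.131719: f=0.133385 → p ← 1.131719 + 0.17·0.133385 = 1.154395
p(1.91) ≈ 1.1544

1.1544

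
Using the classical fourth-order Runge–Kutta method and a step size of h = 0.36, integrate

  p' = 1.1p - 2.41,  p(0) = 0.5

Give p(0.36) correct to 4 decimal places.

RK4: k1 = f(t_n, p_n); k2 = f(t_n + h/2, p_n + (h/2)·k1); k3 = f(t_n + h/2, p_n + (h/2)·k2); k4 = f(t_n + h, p_n + h·k3); p_{n+1} = p_n + (h/6)·(k1 + 2k2 + 2k3 + k4).
t=0.000000, p=0.500000:
  k1 = f(0.000000, 0.500000) = -1.860000
  k2 = f(0.180000, 0.165200) = -2.228280
  k3 = f(0.180000, 0.098910) = -2.301199
  k4 = f(0.360000, -0.328432) = -2.771275
  p ← 0.500000 + (0.36/6)·(k1 + 2k2 + 2k3 + k4) = -0.321414
p(0.36) ≈ -0.3214

-0.3214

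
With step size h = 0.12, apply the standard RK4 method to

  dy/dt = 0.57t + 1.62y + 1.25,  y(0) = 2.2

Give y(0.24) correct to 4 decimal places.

3.6309

RK4: k1 = f(t_n, y_n); k2 = f(t_n + h/2, y_n + (h/2)·k1); k3 = f(t_n + h/2, y_n + (h/2)·k2); k4 = f(t_n + h, y_n + h·k3); y_{n+1} = y_n + (h/6)·(k1 + 2k2 + 2k3 + k4).
t=0.000000, y=2.200000:
  k1 = f(0.000000, 2.200000) = 4.814000
  k2 = f(0.060000, 2.488840) = 5.316121
  k3 = f(0.060000, 2.518967) = 5.364927
  k4 = f(0.120000, 2.843791) = 5.925342
  y ← 2.200000 + (0.12/6)·(k1 + 2k2 + 2k3 + k4) = 2.842029
t=0.120000, y=2.842029:
  k1 = f(0.120000, 2.842029) = 5.922487
  k2 = f(0.180000, 3.197378) = 6.532352
  k3 = f(0.180000, 3.233970) = 6.591631
  k4 = f(0.240000, 3.633024) = 7.272300
  y ← 2.842029 + (0.12/6)·(k1 + 2k2 + 2k3 + k4) = 3.630884
y(0.24) ≈ 3.6309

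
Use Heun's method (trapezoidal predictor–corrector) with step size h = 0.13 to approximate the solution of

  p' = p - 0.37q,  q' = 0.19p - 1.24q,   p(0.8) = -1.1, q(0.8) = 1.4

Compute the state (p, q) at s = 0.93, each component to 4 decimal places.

Heun on (p,q): k1 = f(s_n, state_n); k2 = f(s_n + h, state_n + h·k1); state_{n+1} = state_n + (h/2)·(k1 + k2).
0.800000: (-1.100000, 1.400000)
  k1 = (-1.618000, -1.945000)
  predictor → (-1.310340, 1.147150)
  k2 = (-1.734786, -1.671431)
  → (-1.317931, 1.164932)
(p(0.93), q(0.93)) ≈ (-1.3179, 1.1649)

-1.3179, 1.1649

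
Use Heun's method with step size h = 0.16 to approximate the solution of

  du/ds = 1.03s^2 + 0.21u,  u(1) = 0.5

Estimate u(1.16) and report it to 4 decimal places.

0.7131

Heun: k1 = f(s_n, u_n); k2 = f(s_n + h, u_n + h·k1); u_{n+1} = u_n + (h/2)·(k1 + k2).
s=1.000000, u=0.500000:
  k1 = f(1.000000, 0.500000) = 1.135000
  k2 = f(1.160000, 0.681600) = 1.529104
  u ← 0.500000 + (0.16/2)·(1.135000 + 1.529104) = 0.713128
u(1.16) ≈ 0.7131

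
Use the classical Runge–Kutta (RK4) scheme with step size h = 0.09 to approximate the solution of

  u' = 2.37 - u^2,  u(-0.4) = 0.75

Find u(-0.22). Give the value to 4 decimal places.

1.0304

RK4: k1 = f(x_n, u_n); k2 = f(x_n + h/2, u_n + (h/2)·k1); k3 = f(x_n + h/2, u_n + (h/2)·k2); k4 = f(x_n + h, u_n + h·k3); u_{n+1} = u_n + (h/6)·(k1 + 2k2 + 2k3 + k4).
x=-0.400000, u=0.750000:
  k1 = f(-0.400000, 0.750000) = 1.807500
  k2 = f(-0.355000, 0.831338) = 1.678878
  k3 = f(-0.355000, 0.825550) = 1.688468
  k4 = f(-0.310000, 0.901962) = 1.556464
  u ← 0.750000 + (0.09/6)·(k1 + 2k2 + 2k3 + k4) = 0.901480
x=-0.310000, u=0.901480:
  k1 = f(-0.310000, 0.901480) = 1.557334
  k2 = f(-0.265000, 0.971560) = 1.426071
  k3 = f(-0.265000, 0.965653) = 1.437514
  k4 = f(-0.220000, 1.030856) = 1.307336
  u ← 0.901480 + (0.09/6)·(k1 + 2k2 + 2k3 + k4) = 1.030357
u(-0.22) ≈ 1.0304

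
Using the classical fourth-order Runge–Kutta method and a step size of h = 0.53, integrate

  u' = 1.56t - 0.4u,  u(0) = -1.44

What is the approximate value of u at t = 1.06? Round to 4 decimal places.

RK4: k1 = f(t_n, u_n); k2 = f(t_n + h/2, u_n + (h/2)·k1); k3 = f(t_n + h/2, u_n + (h/2)·k2); k4 = f(t_n + h, u_n + h·k3); u_{n+1} = u_n + (h/6)·(k1 + 2k2 + 2k3 + k4).
t=0.000000, u=-1.440000:
  k1 = f(0.000000, -1.440000) = 0.576000
  k2 = f(0.265000, -1.287360) = 0.928344
  k3 = f(0.265000, -1.193989) = 0.890996
  k4 = f(0.530000, -0.967772) = 1.213909
  u ← -1.440000 + (0.53/6)·(k1 + 2k2 + 2k3 + k4) = -0.960475
t=0.530000, u=-0.960475:
  k1 = f(0.530000, -0.960475) = 1.210990
  k2 = f(0.795000, -0.639562) = 1.496025
  k3 = f(0.795000, -0.564028) = 1.465811
  k4 = f(1.060000, -0.183595) = 1.727038
  u ← -0.960475 + (0.53/6)·(k1 + 2k2 + 2k3 + k4) = -0.177691
u(1.06) ≈ -0.1777

-0.1777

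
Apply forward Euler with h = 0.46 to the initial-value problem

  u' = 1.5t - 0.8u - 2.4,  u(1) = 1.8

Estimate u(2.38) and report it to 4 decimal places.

0.4488

Euler: u_{n+1} = u_n + h·f(t_n, u_n).
t=1.000000, u=1.800000: f=-2.340000 → u ← 1.800000 + 0.46·(-2.340000) = 0.723600
t=1.460000, u=0.723600: f=-0.788880 → u ← 0.723600 + 0.46·(-0.788880) = 0.360715
t=1.920000, u=0.360715: f=0.191428 → u ← 0.360715 + 0.46·0.191428 = 0.448772
u(2.38) ≈ 0.4488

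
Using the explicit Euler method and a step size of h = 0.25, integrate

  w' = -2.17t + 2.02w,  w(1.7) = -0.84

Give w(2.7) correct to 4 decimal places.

-12.9748

Euler: w_{n+1} = w_n + h·f(t_n, w_n).
t=1.700000, w=-0.840000: f=-5.385800 → w ← -0.840000 + 0.25·(-5.385800) = -2.186450
t=1.950000, w=-2.186450: f=-8.648129 → w ← -2.186450 + 0.25·(-8.648129) = -4.348482
t=2.200000, w=-4.348482: f=-13.557934 → w ← -4.348482 + 0.25·(-13.557934) = -7.737966
t=2.450000, w=-7.737966: f=-20.947191 → w ← -7.737966 + 0.25·(-20.947191) = -12.974764
w(2.7) ≈ -12.9748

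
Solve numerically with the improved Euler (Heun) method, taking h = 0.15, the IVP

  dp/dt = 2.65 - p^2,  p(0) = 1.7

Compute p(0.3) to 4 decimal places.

1.6563

Heun: k1 = f(t_n, p_n); k2 = f(t_n + h, p_n + h·k1); p_{n+1} = p_n + (h/2)·(k1 + k2).
t=0.000000, p=1.700000:
  k1 = f(0.000000, 1.700000) = -0.240000
  k2 = f(0.150000, 1.664000) = -0.118896
  p ← 1.700000 + (0.15/2)·(-0.240000 + (-0.118896)) = 1.673083
t=0.150000, p=1.673083:
  k1 = f(0.150000, 1.673083) = -0.149206
  k2 = f(0.300000, 1.650702) = -0.074817
  p ← 1.673083 + (0.15/2)·(-0.149206 + (-0.074817)) = 1.656281
p(0.3) ≈ 1.6563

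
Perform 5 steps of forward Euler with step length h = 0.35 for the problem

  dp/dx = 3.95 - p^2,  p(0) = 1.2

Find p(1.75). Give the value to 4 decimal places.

1.9897

Euler: p_{n+1} = p_n + h·f(x_n, p_n).
x=0.000000, p=1.200000: f=2.510000 → p ← 1.200000 + 0.35·2.510000 = 2.078500
x=0.350000, p=2.078500: f=-0.370162 → p ← 2.078500 + 0.35·(-0.370162) = 1.948943
x=0.700000, p=1.948943: f=0.151620 → p ← 1.948943 + 0.35·0.151620 = 2.002010
x=1.050000, p=2.002010: f=-0.058045 → p ← 2.002010 + 0.35·(-0.058045) = 1.981694
x=1.400000, p=1.981694: f=0.022887 → p ← 1.981694 + 0.35·0.022887 = 1.989705
p(1.75) ≈ 1.9897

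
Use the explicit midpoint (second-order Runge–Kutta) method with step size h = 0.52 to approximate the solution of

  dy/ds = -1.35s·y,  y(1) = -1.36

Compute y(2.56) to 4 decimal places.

-0.1308

Midpoint: k1 = f(s_n, y_n); k2 = f(s_n + h/2, y_n + (h/2)·k1); y_{n+1} = y_n + h·k2.
s=1.000000, y=-1.360000:
  k1 = f(1.000000, -1.360000) = 1.836000
  k2 = f(1.260000, -0.882640) = 1.501371
  y ← -1.360000 + 0.52·1.501371 = -0.579287
s=1.520000, y=-0.579287:
  k1 = f(1.520000, -0.579287) = 1.188697
  k2 = f(1.780000, -0.270226) = 0.649353
  y ← -0.579287 + 0.52·0.649353 = -0.241624
s=2.040000, y=-0.241624:
  k1 = f(2.040000, -0.241624) = 0.665432
  k2 = f(2.300000, -0.068611) = 0.213039
  y ← -0.241624 + 0.52·0.213039 = -0.130844
y(2.56) ≈ -0.1308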